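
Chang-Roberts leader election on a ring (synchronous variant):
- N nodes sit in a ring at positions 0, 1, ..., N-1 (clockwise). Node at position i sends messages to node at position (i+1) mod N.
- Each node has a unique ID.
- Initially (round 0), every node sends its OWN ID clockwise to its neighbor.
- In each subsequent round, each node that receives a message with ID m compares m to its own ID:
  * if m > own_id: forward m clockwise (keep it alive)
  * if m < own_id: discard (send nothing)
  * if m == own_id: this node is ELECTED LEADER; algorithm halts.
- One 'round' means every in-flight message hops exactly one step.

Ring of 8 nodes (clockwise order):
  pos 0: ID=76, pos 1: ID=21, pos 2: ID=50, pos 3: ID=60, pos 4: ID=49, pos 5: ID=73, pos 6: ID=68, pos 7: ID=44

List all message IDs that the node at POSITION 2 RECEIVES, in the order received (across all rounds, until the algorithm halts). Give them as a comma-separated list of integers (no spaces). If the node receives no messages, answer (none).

Answer: 21,76

Derivation:
Round 1: pos1(id21) recv 76: fwd; pos2(id50) recv 21: drop; pos3(id60) recv 50: drop; pos4(id49) recv 60: fwd; pos5(id73) recv 49: drop; pos6(id68) recv 73: fwd; pos7(id44) recv 68: fwd; pos0(id76) recv 44: drop
Round 2: pos2(id50) recv 76: fwd; pos5(id73) recv 60: drop; pos7(id44) recv 73: fwd; pos0(id76) recv 68: drop
Round 3: pos3(id60) recv 76: fwd; pos0(id76) recv 73: drop
Round 4: pos4(id49) recv 76: fwd
Round 5: pos5(id73) recv 76: fwd
Round 6: pos6(id68) recv 76: fwd
Round 7: pos7(id44) recv 76: fwd
Round 8: pos0(id76) recv 76: ELECTED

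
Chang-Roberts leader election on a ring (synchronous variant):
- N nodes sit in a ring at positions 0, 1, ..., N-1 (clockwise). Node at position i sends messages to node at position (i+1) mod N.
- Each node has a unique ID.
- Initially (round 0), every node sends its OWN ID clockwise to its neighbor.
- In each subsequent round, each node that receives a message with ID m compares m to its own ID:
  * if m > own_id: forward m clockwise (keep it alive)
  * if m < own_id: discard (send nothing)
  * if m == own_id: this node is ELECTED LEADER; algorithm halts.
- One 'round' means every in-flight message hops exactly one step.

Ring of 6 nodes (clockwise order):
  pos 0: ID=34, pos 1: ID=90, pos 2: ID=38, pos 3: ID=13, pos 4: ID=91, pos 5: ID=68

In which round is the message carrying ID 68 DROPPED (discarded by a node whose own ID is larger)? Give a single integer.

Round 1: pos1(id90) recv 34: drop; pos2(id38) recv 90: fwd; pos3(id13) recv 38: fwd; pos4(id91) recv 13: drop; pos5(id68) recv 91: fwd; pos0(id34) recv 68: fwd
Round 2: pos3(id13) recv 90: fwd; pos4(id91) recv 38: drop; pos0(id34) recv 91: fwd; pos1(id90) recv 68: drop
Round 3: pos4(id91) recv 90: drop; pos1(id90) recv 91: fwd
Round 4: pos2(id38) recv 91: fwd
Round 5: pos3(id13) recv 91: fwd
Round 6: pos4(id91) recv 91: ELECTED
Message ID 68 originates at pos 5; dropped at pos 1 in round 2

Answer: 2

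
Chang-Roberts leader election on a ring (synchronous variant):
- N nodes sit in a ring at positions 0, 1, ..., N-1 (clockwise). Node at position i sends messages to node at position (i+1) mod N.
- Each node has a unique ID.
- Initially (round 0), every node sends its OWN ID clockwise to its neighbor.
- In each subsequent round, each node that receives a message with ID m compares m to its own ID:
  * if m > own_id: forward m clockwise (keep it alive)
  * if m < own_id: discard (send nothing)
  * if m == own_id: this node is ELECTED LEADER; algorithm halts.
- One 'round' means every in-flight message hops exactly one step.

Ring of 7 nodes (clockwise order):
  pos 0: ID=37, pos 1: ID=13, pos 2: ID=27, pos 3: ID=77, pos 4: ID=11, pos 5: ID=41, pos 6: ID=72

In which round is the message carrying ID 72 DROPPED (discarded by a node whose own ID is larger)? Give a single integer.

Answer: 4

Derivation:
Round 1: pos1(id13) recv 37: fwd; pos2(id27) recv 13: drop; pos3(id77) recv 27: drop; pos4(id11) recv 77: fwd; pos5(id41) recv 11: drop; pos6(id72) recv 41: drop; pos0(id37) recv 72: fwd
Round 2: pos2(id27) recv 37: fwd; pos5(id41) recv 77: fwd; pos1(id13) recv 72: fwd
Round 3: pos3(id77) recv 37: drop; pos6(id72) recv 77: fwd; pos2(id27) recv 72: fwd
Round 4: pos0(id37) recv 77: fwd; pos3(id77) recv 72: drop
Round 5: pos1(id13) recv 77: fwd
Round 6: pos2(id27) recv 77: fwd
Round 7: pos3(id77) recv 77: ELECTED
Message ID 72 originates at pos 6; dropped at pos 3 in round 4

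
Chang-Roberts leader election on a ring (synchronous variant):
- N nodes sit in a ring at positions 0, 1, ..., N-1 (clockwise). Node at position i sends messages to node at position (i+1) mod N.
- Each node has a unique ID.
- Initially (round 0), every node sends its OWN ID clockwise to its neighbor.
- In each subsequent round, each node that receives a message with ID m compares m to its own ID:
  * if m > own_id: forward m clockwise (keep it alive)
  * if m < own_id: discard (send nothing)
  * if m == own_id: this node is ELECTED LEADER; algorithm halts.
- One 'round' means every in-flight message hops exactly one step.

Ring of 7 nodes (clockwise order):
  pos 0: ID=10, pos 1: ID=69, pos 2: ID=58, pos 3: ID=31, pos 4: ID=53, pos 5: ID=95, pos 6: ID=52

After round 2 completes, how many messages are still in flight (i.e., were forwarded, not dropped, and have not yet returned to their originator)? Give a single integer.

Round 1: pos1(id69) recv 10: drop; pos2(id58) recv 69: fwd; pos3(id31) recv 58: fwd; pos4(id53) recv 31: drop; pos5(id95) recv 53: drop; pos6(id52) recv 95: fwd; pos0(id10) recv 52: fwd
Round 2: pos3(id31) recv 69: fwd; pos4(id53) recv 58: fwd; pos0(id10) recv 95: fwd; pos1(id69) recv 52: drop
After round 2: 3 messages still in flight

Answer: 3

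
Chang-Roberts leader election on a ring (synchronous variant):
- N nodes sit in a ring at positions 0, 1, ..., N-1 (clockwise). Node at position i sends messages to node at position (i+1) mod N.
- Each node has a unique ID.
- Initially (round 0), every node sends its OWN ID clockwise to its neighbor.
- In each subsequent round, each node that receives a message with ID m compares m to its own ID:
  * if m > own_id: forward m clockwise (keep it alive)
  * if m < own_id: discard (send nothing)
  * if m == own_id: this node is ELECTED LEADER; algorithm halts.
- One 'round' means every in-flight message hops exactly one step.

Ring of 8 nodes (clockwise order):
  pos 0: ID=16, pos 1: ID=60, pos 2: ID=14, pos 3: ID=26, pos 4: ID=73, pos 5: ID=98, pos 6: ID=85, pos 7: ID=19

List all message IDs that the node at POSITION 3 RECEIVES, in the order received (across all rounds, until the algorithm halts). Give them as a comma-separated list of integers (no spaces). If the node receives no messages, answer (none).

Answer: 14,60,85,98

Derivation:
Round 1: pos1(id60) recv 16: drop; pos2(id14) recv 60: fwd; pos3(id26) recv 14: drop; pos4(id73) recv 26: drop; pos5(id98) recv 73: drop; pos6(id85) recv 98: fwd; pos7(id19) recv 85: fwd; pos0(id16) recv 19: fwd
Round 2: pos3(id26) recv 60: fwd; pos7(id19) recv 98: fwd; pos0(id16) recv 85: fwd; pos1(id60) recv 19: drop
Round 3: pos4(id73) recv 60: drop; pos0(id16) recv 98: fwd; pos1(id60) recv 85: fwd
Round 4: pos1(id60) recv 98: fwd; pos2(id14) recv 85: fwd
Round 5: pos2(id14) recv 98: fwd; pos3(id26) recv 85: fwd
Round 6: pos3(id26) recv 98: fwd; pos4(id73) recv 85: fwd
Round 7: pos4(id73) recv 98: fwd; pos5(id98) recv 85: drop
Round 8: pos5(id98) recv 98: ELECTED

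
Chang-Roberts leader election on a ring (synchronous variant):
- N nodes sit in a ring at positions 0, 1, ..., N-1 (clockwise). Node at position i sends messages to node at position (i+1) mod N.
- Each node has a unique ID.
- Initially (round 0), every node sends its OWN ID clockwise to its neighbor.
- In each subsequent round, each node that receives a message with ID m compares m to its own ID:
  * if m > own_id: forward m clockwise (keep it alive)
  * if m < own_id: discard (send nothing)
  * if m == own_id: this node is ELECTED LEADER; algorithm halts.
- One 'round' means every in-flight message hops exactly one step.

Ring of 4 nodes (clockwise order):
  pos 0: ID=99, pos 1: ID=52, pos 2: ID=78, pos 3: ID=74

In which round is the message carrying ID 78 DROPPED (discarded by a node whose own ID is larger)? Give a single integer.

Answer: 2

Derivation:
Round 1: pos1(id52) recv 99: fwd; pos2(id78) recv 52: drop; pos3(id74) recv 78: fwd; pos0(id99) recv 74: drop
Round 2: pos2(id78) recv 99: fwd; pos0(id99) recv 78: drop
Round 3: pos3(id74) recv 99: fwd
Round 4: pos0(id99) recv 99: ELECTED
Message ID 78 originates at pos 2; dropped at pos 0 in round 2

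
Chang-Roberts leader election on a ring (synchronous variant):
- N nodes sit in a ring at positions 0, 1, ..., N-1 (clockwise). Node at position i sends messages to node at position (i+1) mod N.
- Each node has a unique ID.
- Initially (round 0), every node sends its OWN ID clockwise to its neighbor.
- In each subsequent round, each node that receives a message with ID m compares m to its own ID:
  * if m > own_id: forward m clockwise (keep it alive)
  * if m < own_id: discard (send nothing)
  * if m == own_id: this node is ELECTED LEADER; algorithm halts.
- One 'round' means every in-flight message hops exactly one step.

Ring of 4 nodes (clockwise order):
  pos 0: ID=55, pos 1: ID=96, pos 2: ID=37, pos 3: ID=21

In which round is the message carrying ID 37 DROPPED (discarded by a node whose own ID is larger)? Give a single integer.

Answer: 2

Derivation:
Round 1: pos1(id96) recv 55: drop; pos2(id37) recv 96: fwd; pos3(id21) recv 37: fwd; pos0(id55) recv 21: drop
Round 2: pos3(id21) recv 96: fwd; pos0(id55) recv 37: drop
Round 3: pos0(id55) recv 96: fwd
Round 4: pos1(id96) recv 96: ELECTED
Message ID 37 originates at pos 2; dropped at pos 0 in round 2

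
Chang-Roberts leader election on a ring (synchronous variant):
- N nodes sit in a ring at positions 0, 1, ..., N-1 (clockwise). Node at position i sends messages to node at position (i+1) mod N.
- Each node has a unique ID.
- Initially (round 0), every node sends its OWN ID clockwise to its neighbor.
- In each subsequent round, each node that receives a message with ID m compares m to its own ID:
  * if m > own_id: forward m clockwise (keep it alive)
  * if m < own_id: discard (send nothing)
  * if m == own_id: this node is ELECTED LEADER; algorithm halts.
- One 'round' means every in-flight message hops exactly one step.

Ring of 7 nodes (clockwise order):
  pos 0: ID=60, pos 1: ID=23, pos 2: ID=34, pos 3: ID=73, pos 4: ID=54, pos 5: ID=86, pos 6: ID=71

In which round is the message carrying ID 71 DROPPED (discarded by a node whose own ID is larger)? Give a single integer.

Answer: 4

Derivation:
Round 1: pos1(id23) recv 60: fwd; pos2(id34) recv 23: drop; pos3(id73) recv 34: drop; pos4(id54) recv 73: fwd; pos5(id86) recv 54: drop; pos6(id71) recv 86: fwd; pos0(id60) recv 71: fwd
Round 2: pos2(id34) recv 60: fwd; pos5(id86) recv 73: drop; pos0(id60) recv 86: fwd; pos1(id23) recv 71: fwd
Round 3: pos3(id73) recv 60: drop; pos1(id23) recv 86: fwd; pos2(id34) recv 71: fwd
Round 4: pos2(id34) recv 86: fwd; pos3(id73) recv 71: drop
Round 5: pos3(id73) recv 86: fwd
Round 6: pos4(id54) recv 86: fwd
Round 7: pos5(id86) recv 86: ELECTED
Message ID 71 originates at pos 6; dropped at pos 3 in round 4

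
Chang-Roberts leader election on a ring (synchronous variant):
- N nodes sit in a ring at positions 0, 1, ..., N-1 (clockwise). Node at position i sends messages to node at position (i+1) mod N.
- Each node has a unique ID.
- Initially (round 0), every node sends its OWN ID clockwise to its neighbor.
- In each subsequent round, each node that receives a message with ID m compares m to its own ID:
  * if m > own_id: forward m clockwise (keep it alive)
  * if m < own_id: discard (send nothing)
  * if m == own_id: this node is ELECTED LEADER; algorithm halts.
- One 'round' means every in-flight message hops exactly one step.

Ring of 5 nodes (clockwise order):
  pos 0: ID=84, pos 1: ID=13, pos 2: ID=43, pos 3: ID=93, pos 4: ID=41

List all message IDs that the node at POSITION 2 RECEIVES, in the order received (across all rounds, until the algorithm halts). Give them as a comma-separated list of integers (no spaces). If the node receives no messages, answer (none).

Round 1: pos1(id13) recv 84: fwd; pos2(id43) recv 13: drop; pos3(id93) recv 43: drop; pos4(id41) recv 93: fwd; pos0(id84) recv 41: drop
Round 2: pos2(id43) recv 84: fwd; pos0(id84) recv 93: fwd
Round 3: pos3(id93) recv 84: drop; pos1(id13) recv 93: fwd
Round 4: pos2(id43) recv 93: fwd
Round 5: pos3(id93) recv 93: ELECTED

Answer: 13,84,93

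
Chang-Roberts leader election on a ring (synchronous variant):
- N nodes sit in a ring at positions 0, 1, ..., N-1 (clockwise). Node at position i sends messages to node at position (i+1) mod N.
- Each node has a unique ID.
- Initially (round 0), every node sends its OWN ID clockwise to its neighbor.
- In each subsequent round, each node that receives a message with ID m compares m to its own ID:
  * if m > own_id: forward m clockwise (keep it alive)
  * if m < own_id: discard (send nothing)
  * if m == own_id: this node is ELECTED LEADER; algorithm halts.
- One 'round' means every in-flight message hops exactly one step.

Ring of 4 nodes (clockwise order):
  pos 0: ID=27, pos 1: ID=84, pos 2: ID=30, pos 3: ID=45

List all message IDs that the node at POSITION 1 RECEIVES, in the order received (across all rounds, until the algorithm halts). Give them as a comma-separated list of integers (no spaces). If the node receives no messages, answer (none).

Answer: 27,45,84

Derivation:
Round 1: pos1(id84) recv 27: drop; pos2(id30) recv 84: fwd; pos3(id45) recv 30: drop; pos0(id27) recv 45: fwd
Round 2: pos3(id45) recv 84: fwd; pos1(id84) recv 45: drop
Round 3: pos0(id27) recv 84: fwd
Round 4: pos1(id84) recv 84: ELECTED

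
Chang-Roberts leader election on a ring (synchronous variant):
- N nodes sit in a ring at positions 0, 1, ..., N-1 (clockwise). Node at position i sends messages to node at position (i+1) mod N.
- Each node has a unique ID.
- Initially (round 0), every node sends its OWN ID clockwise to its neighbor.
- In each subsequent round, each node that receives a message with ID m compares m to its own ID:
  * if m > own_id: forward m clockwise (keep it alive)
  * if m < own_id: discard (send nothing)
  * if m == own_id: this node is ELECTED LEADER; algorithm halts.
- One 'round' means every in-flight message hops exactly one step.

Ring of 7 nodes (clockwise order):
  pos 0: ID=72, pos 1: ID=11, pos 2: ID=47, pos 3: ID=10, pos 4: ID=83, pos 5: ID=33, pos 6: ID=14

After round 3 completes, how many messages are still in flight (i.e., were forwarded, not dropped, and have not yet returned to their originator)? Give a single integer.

Round 1: pos1(id11) recv 72: fwd; pos2(id47) recv 11: drop; pos3(id10) recv 47: fwd; pos4(id83) recv 10: drop; pos5(id33) recv 83: fwd; pos6(id14) recv 33: fwd; pos0(id72) recv 14: drop
Round 2: pos2(id47) recv 72: fwd; pos4(id83) recv 47: drop; pos6(id14) recv 83: fwd; pos0(id72) recv 33: drop
Round 3: pos3(id10) recv 72: fwd; pos0(id72) recv 83: fwd
After round 3: 2 messages still in flight

Answer: 2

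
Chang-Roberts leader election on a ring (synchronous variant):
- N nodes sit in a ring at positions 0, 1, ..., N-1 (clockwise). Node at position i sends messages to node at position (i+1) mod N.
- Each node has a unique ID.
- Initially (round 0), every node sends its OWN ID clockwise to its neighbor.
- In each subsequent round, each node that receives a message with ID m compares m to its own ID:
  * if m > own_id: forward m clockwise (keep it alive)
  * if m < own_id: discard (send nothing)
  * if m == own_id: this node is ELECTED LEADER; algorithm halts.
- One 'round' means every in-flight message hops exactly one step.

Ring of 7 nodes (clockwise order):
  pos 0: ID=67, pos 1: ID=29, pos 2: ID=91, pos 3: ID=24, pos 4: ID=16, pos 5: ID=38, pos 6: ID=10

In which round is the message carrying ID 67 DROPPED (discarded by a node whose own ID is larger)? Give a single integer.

Round 1: pos1(id29) recv 67: fwd; pos2(id91) recv 29: drop; pos3(id24) recv 91: fwd; pos4(id16) recv 24: fwd; pos5(id38) recv 16: drop; pos6(id10) recv 38: fwd; pos0(id67) recv 10: drop
Round 2: pos2(id91) recv 67: drop; pos4(id16) recv 91: fwd; pos5(id38) recv 24: drop; pos0(id67) recv 38: drop
Round 3: pos5(id38) recv 91: fwd
Round 4: pos6(id10) recv 91: fwd
Round 5: pos0(id67) recv 91: fwd
Round 6: pos1(id29) recv 91: fwd
Round 7: pos2(id91) recv 91: ELECTED
Message ID 67 originates at pos 0; dropped at pos 2 in round 2

Answer: 2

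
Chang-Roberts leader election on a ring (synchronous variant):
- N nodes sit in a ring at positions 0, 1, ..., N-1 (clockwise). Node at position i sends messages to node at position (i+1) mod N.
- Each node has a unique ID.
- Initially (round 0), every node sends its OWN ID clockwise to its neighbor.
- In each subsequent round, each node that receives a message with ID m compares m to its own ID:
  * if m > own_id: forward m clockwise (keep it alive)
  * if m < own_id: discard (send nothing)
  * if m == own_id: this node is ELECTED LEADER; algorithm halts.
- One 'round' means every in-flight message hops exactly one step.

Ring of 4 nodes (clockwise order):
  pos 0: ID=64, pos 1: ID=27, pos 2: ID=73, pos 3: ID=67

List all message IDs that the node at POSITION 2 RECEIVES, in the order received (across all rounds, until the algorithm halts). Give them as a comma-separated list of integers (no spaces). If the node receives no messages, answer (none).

Round 1: pos1(id27) recv 64: fwd; pos2(id73) recv 27: drop; pos3(id67) recv 73: fwd; pos0(id64) recv 67: fwd
Round 2: pos2(id73) recv 64: drop; pos0(id64) recv 73: fwd; pos1(id27) recv 67: fwd
Round 3: pos1(id27) recv 73: fwd; pos2(id73) recv 67: drop
Round 4: pos2(id73) recv 73: ELECTED

Answer: 27,64,67,73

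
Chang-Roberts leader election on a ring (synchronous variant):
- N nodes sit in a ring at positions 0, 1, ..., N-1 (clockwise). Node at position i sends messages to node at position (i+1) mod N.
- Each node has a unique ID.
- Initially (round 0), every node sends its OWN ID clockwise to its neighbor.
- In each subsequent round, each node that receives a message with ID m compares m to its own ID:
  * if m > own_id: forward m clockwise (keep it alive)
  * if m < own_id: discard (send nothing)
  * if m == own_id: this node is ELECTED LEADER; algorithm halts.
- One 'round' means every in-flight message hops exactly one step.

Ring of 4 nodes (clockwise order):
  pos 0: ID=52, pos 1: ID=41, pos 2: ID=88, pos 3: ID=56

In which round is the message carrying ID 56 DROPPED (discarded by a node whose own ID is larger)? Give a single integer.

Round 1: pos1(id41) recv 52: fwd; pos2(id88) recv 41: drop; pos3(id56) recv 88: fwd; pos0(id52) recv 56: fwd
Round 2: pos2(id88) recv 52: drop; pos0(id52) recv 88: fwd; pos1(id41) recv 56: fwd
Round 3: pos1(id41) recv 88: fwd; pos2(id88) recv 56: drop
Round 4: pos2(id88) recv 88: ELECTED
Message ID 56 originates at pos 3; dropped at pos 2 in round 3

Answer: 3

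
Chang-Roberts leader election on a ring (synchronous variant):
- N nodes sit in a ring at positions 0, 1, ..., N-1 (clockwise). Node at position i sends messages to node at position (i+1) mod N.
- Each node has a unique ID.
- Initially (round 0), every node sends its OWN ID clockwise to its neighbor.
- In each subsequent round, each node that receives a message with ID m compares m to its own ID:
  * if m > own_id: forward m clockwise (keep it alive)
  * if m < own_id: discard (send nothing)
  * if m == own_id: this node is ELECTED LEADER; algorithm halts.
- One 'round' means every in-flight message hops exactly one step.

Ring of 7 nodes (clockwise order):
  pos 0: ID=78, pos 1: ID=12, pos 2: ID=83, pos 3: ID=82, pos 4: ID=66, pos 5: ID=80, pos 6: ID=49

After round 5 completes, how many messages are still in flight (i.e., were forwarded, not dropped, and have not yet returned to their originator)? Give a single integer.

Round 1: pos1(id12) recv 78: fwd; pos2(id83) recv 12: drop; pos3(id82) recv 83: fwd; pos4(id66) recv 82: fwd; pos5(id80) recv 66: drop; pos6(id49) recv 80: fwd; pos0(id78) recv 49: drop
Round 2: pos2(id83) recv 78: drop; pos4(id66) recv 83: fwd; pos5(id80) recv 82: fwd; pos0(id78) recv 80: fwd
Round 3: pos5(id80) recv 83: fwd; pos6(id49) recv 82: fwd; pos1(id12) recv 80: fwd
Round 4: pos6(id49) recv 83: fwd; pos0(id78) recv 82: fwd; pos2(id83) recv 80: drop
Round 5: pos0(id78) recv 83: fwd; pos1(id12) recv 82: fwd
After round 5: 2 messages still in flight

Answer: 2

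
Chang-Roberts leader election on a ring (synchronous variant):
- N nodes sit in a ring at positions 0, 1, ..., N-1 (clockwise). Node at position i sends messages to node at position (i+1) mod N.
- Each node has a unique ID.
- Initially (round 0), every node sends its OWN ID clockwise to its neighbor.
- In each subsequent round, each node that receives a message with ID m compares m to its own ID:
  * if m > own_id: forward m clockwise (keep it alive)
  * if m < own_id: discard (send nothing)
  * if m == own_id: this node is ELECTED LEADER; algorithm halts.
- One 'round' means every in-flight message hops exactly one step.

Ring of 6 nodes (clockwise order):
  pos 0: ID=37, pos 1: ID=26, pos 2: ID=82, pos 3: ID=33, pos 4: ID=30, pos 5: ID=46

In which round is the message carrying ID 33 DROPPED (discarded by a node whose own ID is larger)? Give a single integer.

Answer: 2

Derivation:
Round 1: pos1(id26) recv 37: fwd; pos2(id82) recv 26: drop; pos3(id33) recv 82: fwd; pos4(id30) recv 33: fwd; pos5(id46) recv 30: drop; pos0(id37) recv 46: fwd
Round 2: pos2(id82) recv 37: drop; pos4(id30) recv 82: fwd; pos5(id46) recv 33: drop; pos1(id26) recv 46: fwd
Round 3: pos5(id46) recv 82: fwd; pos2(id82) recv 46: drop
Round 4: pos0(id37) recv 82: fwd
Round 5: pos1(id26) recv 82: fwd
Round 6: pos2(id82) recv 82: ELECTED
Message ID 33 originates at pos 3; dropped at pos 5 in round 2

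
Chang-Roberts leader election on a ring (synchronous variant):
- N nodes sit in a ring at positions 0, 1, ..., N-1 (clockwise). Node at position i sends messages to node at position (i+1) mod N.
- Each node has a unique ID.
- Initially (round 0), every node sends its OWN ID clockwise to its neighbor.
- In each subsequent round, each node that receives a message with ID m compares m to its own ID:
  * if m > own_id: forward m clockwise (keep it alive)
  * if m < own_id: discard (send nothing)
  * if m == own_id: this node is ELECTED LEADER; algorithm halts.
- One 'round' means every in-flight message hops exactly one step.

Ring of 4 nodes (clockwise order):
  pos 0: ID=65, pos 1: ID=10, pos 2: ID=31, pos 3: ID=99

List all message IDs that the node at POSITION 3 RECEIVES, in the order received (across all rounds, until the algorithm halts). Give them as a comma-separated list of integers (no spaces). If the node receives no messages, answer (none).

Answer: 31,65,99

Derivation:
Round 1: pos1(id10) recv 65: fwd; pos2(id31) recv 10: drop; pos3(id99) recv 31: drop; pos0(id65) recv 99: fwd
Round 2: pos2(id31) recv 65: fwd; pos1(id10) recv 99: fwd
Round 3: pos3(id99) recv 65: drop; pos2(id31) recv 99: fwd
Round 4: pos3(id99) recv 99: ELECTED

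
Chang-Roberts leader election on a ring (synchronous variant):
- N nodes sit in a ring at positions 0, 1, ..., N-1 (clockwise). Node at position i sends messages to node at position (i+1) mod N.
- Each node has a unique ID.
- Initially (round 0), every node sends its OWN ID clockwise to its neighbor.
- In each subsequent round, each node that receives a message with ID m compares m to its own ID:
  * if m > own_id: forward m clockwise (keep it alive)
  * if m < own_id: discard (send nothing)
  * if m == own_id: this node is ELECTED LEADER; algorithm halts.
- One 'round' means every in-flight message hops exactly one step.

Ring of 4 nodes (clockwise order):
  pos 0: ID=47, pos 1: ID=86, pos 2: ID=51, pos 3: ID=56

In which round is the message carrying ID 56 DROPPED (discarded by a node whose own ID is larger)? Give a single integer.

Answer: 2

Derivation:
Round 1: pos1(id86) recv 47: drop; pos2(id51) recv 86: fwd; pos3(id56) recv 51: drop; pos0(id47) recv 56: fwd
Round 2: pos3(id56) recv 86: fwd; pos1(id86) recv 56: drop
Round 3: pos0(id47) recv 86: fwd
Round 4: pos1(id86) recv 86: ELECTED
Message ID 56 originates at pos 3; dropped at pos 1 in round 2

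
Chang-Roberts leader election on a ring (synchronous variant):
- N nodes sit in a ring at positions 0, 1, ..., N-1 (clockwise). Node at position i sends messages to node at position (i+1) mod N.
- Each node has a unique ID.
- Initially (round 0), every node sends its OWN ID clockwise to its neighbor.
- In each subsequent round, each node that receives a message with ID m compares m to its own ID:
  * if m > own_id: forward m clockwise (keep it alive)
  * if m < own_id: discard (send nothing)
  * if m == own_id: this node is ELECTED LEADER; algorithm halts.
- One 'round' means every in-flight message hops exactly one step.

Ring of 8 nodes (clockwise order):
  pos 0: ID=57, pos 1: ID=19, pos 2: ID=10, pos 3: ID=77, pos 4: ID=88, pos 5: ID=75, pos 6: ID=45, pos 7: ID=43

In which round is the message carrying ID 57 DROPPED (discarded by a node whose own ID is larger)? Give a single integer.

Answer: 3

Derivation:
Round 1: pos1(id19) recv 57: fwd; pos2(id10) recv 19: fwd; pos3(id77) recv 10: drop; pos4(id88) recv 77: drop; pos5(id75) recv 88: fwd; pos6(id45) recv 75: fwd; pos7(id43) recv 45: fwd; pos0(id57) recv 43: drop
Round 2: pos2(id10) recv 57: fwd; pos3(id77) recv 19: drop; pos6(id45) recv 88: fwd; pos7(id43) recv 75: fwd; pos0(id57) recv 45: drop
Round 3: pos3(id77) recv 57: drop; pos7(id43) recv 88: fwd; pos0(id57) recv 75: fwd
Round 4: pos0(id57) recv 88: fwd; pos1(id19) recv 75: fwd
Round 5: pos1(id19) recv 88: fwd; pos2(id10) recv 75: fwd
Round 6: pos2(id10) recv 88: fwd; pos3(id77) recv 75: drop
Round 7: pos3(id77) recv 88: fwd
Round 8: pos4(id88) recv 88: ELECTED
Message ID 57 originates at pos 0; dropped at pos 3 in round 3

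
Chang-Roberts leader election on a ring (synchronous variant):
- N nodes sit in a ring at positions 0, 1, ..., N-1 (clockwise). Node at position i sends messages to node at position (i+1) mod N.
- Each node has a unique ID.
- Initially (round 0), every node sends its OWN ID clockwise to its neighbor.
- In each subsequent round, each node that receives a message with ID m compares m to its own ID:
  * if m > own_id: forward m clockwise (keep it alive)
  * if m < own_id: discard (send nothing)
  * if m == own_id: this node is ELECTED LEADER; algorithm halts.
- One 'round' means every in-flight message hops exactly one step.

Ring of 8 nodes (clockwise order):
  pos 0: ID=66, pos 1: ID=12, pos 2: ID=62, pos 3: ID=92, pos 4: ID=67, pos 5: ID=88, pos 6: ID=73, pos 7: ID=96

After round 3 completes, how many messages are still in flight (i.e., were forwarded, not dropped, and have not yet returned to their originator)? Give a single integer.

Answer: 2

Derivation:
Round 1: pos1(id12) recv 66: fwd; pos2(id62) recv 12: drop; pos3(id92) recv 62: drop; pos4(id67) recv 92: fwd; pos5(id88) recv 67: drop; pos6(id73) recv 88: fwd; pos7(id96) recv 73: drop; pos0(id66) recv 96: fwd
Round 2: pos2(id62) recv 66: fwd; pos5(id88) recv 92: fwd; pos7(id96) recv 88: drop; pos1(id12) recv 96: fwd
Round 3: pos3(id92) recv 66: drop; pos6(id73) recv 92: fwd; pos2(id62) recv 96: fwd
After round 3: 2 messages still in flight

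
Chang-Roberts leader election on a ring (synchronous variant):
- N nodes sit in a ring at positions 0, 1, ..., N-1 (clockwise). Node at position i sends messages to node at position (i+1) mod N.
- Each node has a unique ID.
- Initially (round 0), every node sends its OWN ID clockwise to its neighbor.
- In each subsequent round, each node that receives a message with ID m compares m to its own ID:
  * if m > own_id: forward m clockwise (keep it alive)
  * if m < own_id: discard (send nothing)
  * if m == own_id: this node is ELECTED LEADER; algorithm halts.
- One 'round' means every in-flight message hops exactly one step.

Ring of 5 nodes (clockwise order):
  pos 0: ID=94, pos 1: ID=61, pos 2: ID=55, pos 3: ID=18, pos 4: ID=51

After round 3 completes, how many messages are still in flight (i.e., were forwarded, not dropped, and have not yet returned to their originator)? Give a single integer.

Answer: 2

Derivation:
Round 1: pos1(id61) recv 94: fwd; pos2(id55) recv 61: fwd; pos3(id18) recv 55: fwd; pos4(id51) recv 18: drop; pos0(id94) recv 51: drop
Round 2: pos2(id55) recv 94: fwd; pos3(id18) recv 61: fwd; pos4(id51) recv 55: fwd
Round 3: pos3(id18) recv 94: fwd; pos4(id51) recv 61: fwd; pos0(id94) recv 55: drop
After round 3: 2 messages still in flight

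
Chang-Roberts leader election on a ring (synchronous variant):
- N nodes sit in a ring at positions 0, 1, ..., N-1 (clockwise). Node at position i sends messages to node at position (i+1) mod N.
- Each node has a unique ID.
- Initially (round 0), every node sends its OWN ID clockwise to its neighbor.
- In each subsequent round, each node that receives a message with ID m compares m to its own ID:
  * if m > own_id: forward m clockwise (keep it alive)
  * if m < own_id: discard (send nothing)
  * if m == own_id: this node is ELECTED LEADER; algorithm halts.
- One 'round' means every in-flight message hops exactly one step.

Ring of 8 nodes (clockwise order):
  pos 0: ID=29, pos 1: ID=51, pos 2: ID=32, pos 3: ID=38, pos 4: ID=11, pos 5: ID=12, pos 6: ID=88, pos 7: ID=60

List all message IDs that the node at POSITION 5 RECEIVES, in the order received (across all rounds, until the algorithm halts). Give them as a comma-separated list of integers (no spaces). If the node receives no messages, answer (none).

Answer: 11,38,51,60,88

Derivation:
Round 1: pos1(id51) recv 29: drop; pos2(id32) recv 51: fwd; pos3(id38) recv 32: drop; pos4(id11) recv 38: fwd; pos5(id12) recv 11: drop; pos6(id88) recv 12: drop; pos7(id60) recv 88: fwd; pos0(id29) recv 60: fwd
Round 2: pos3(id38) recv 51: fwd; pos5(id12) recv 38: fwd; pos0(id29) recv 88: fwd; pos1(id51) recv 60: fwd
Round 3: pos4(id11) recv 51: fwd; pos6(id88) recv 38: drop; pos1(id51) recv 88: fwd; pos2(id32) recv 60: fwd
Round 4: pos5(id12) recv 51: fwd; pos2(id32) recv 88: fwd; pos3(id38) recv 60: fwd
Round 5: pos6(id88) recv 51: drop; pos3(id38) recv 88: fwd; pos4(id11) recv 60: fwd
Round 6: pos4(id11) recv 88: fwd; pos5(id12) recv 60: fwd
Round 7: pos5(id12) recv 88: fwd; pos6(id88) recv 60: drop
Round 8: pos6(id88) recv 88: ELECTED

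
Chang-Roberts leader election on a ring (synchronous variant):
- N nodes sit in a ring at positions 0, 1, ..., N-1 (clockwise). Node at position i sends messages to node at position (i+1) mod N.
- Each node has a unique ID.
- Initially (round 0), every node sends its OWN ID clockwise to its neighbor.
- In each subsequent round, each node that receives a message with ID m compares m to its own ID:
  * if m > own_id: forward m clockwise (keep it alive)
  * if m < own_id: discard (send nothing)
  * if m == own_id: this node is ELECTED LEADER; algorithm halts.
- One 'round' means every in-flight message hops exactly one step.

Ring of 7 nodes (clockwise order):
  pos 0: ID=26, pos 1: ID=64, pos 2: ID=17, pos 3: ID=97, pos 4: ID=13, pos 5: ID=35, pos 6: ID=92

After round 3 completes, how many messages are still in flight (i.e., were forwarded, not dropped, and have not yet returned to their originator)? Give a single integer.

Answer: 2

Derivation:
Round 1: pos1(id64) recv 26: drop; pos2(id17) recv 64: fwd; pos3(id97) recv 17: drop; pos4(id13) recv 97: fwd; pos5(id35) recv 13: drop; pos6(id92) recv 35: drop; pos0(id26) recv 92: fwd
Round 2: pos3(id97) recv 64: drop; pos5(id35) recv 97: fwd; pos1(id64) recv 92: fwd
Round 3: pos6(id92) recv 97: fwd; pos2(id17) recv 92: fwd
After round 3: 2 messages still in flight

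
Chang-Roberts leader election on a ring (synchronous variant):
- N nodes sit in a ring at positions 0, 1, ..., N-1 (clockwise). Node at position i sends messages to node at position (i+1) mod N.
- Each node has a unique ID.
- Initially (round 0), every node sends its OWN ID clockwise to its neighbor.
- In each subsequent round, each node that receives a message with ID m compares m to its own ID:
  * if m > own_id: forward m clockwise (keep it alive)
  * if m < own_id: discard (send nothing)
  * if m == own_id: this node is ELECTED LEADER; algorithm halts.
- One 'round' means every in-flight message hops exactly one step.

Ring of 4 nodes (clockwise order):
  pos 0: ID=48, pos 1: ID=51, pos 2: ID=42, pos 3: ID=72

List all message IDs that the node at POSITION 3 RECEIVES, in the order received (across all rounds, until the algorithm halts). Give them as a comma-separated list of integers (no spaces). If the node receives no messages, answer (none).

Answer: 42,51,72

Derivation:
Round 1: pos1(id51) recv 48: drop; pos2(id42) recv 51: fwd; pos3(id72) recv 42: drop; pos0(id48) recv 72: fwd
Round 2: pos3(id72) recv 51: drop; pos1(id51) recv 72: fwd
Round 3: pos2(id42) recv 72: fwd
Round 4: pos3(id72) recv 72: ELECTED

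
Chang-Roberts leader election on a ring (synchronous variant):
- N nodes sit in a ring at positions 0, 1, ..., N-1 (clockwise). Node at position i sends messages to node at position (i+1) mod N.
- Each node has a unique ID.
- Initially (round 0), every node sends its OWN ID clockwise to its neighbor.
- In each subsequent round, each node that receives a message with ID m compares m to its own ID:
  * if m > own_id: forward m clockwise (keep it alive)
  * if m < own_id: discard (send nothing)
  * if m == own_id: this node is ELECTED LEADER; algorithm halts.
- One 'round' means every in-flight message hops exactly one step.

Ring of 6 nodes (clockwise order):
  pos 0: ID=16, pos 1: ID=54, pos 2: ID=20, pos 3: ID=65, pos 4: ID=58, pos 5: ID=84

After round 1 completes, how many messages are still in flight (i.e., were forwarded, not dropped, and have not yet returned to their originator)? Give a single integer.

Round 1: pos1(id54) recv 16: drop; pos2(id20) recv 54: fwd; pos3(id65) recv 20: drop; pos4(id58) recv 65: fwd; pos5(id84) recv 58: drop; pos0(id16) recv 84: fwd
After round 1: 3 messages still in flight

Answer: 3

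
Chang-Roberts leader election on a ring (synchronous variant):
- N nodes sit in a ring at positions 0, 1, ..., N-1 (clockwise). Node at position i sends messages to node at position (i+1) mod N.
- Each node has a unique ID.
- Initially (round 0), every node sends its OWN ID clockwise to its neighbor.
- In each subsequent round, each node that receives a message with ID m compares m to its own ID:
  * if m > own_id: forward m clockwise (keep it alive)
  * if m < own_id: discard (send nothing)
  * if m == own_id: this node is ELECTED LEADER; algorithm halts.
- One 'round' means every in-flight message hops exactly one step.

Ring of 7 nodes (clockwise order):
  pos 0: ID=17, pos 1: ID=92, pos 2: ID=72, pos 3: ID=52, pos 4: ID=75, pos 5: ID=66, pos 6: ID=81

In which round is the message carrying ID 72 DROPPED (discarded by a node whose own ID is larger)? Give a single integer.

Answer: 2

Derivation:
Round 1: pos1(id92) recv 17: drop; pos2(id72) recv 92: fwd; pos3(id52) recv 72: fwd; pos4(id75) recv 52: drop; pos5(id66) recv 75: fwd; pos6(id81) recv 66: drop; pos0(id17) recv 81: fwd
Round 2: pos3(id52) recv 92: fwd; pos4(id75) recv 72: drop; pos6(id81) recv 75: drop; pos1(id92) recv 81: drop
Round 3: pos4(id75) recv 92: fwd
Round 4: pos5(id66) recv 92: fwd
Round 5: pos6(id81) recv 92: fwd
Round 6: pos0(id17) recv 92: fwd
Round 7: pos1(id92) recv 92: ELECTED
Message ID 72 originates at pos 2; dropped at pos 4 in round 2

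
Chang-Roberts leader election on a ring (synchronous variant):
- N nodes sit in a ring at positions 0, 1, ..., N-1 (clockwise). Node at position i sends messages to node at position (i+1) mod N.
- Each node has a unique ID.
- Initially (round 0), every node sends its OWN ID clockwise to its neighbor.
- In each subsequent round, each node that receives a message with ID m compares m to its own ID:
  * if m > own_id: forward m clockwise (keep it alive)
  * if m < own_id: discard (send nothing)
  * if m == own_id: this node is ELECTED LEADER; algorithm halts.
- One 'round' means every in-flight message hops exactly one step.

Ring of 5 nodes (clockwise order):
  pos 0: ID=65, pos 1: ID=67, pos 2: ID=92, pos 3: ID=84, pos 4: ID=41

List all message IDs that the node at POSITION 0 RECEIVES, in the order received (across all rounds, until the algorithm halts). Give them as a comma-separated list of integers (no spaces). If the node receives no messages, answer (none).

Round 1: pos1(id67) recv 65: drop; pos2(id92) recv 67: drop; pos3(id84) recv 92: fwd; pos4(id41) recv 84: fwd; pos0(id65) recv 41: drop
Round 2: pos4(id41) recv 92: fwd; pos0(id65) recv 84: fwd
Round 3: pos0(id65) recv 92: fwd; pos1(id67) recv 84: fwd
Round 4: pos1(id67) recv 92: fwd; pos2(id92) recv 84: drop
Round 5: pos2(id92) recv 92: ELECTED

Answer: 41,84,92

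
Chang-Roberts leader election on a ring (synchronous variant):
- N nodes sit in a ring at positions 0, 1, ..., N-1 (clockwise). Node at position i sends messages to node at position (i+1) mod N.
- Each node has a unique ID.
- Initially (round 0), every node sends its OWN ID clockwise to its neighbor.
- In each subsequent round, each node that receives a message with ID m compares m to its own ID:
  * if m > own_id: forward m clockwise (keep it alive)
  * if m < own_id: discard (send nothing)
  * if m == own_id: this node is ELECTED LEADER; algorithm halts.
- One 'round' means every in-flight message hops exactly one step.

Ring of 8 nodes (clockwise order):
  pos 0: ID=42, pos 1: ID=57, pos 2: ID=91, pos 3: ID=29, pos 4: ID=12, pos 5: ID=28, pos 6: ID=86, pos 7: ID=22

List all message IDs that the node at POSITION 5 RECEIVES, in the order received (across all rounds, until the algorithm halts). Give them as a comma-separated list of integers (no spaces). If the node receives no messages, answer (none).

Round 1: pos1(id57) recv 42: drop; pos2(id91) recv 57: drop; pos3(id29) recv 91: fwd; pos4(id12) recv 29: fwd; pos5(id28) recv 12: drop; pos6(id86) recv 28: drop; pos7(id22) recv 86: fwd; pos0(id42) recv 22: drop
Round 2: pos4(id12) recv 91: fwd; pos5(id28) recv 29: fwd; pos0(id42) recv 86: fwd
Round 3: pos5(id28) recv 91: fwd; pos6(id86) recv 29: drop; pos1(id57) recv 86: fwd
Round 4: pos6(id86) recv 91: fwd; pos2(id91) recv 86: drop
Round 5: pos7(id22) recv 91: fwd
Round 6: pos0(id42) recv 91: fwd
Round 7: pos1(id57) recv 91: fwd
Round 8: pos2(id91) recv 91: ELECTED

Answer: 12,29,91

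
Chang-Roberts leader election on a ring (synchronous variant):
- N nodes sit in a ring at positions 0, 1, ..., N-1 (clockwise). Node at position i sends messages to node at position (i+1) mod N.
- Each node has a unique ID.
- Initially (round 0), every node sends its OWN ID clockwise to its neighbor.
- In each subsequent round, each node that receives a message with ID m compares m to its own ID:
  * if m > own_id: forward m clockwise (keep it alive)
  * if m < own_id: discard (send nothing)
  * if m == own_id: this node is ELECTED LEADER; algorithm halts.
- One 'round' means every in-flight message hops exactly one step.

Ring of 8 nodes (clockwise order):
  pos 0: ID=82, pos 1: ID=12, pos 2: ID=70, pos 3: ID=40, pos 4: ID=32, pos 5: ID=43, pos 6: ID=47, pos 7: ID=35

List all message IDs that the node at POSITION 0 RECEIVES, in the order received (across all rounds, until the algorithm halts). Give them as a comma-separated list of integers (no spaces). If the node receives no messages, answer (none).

Answer: 35,47,70,82

Derivation:
Round 1: pos1(id12) recv 82: fwd; pos2(id70) recv 12: drop; pos3(id40) recv 70: fwd; pos4(id32) recv 40: fwd; pos5(id43) recv 32: drop; pos6(id47) recv 43: drop; pos7(id35) recv 47: fwd; pos0(id82) recv 35: drop
Round 2: pos2(id70) recv 82: fwd; pos4(id32) recv 70: fwd; pos5(id43) recv 40: drop; pos0(id82) recv 47: drop
Round 3: pos3(id40) recv 82: fwd; pos5(id43) recv 70: fwd
Round 4: pos4(id32) recv 82: fwd; pos6(id47) recv 70: fwd
Round 5: pos5(id43) recv 82: fwd; pos7(id35) recv 70: fwd
Round 6: pos6(id47) recv 82: fwd; pos0(id82) recv 70: drop
Round 7: pos7(id35) recv 82: fwd
Round 8: pos0(id82) recv 82: ELECTED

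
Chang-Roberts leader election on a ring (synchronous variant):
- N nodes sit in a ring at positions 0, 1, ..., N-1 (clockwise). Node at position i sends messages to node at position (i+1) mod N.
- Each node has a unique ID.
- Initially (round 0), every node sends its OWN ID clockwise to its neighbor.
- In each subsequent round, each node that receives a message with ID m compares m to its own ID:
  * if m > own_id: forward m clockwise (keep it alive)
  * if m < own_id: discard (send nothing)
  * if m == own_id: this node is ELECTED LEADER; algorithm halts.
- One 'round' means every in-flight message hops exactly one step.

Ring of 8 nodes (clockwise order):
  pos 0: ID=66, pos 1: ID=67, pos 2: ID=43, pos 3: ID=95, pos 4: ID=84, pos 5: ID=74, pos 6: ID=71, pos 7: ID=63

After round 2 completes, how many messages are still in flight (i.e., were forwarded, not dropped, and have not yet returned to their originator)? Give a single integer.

Round 1: pos1(id67) recv 66: drop; pos2(id43) recv 67: fwd; pos3(id95) recv 43: drop; pos4(id84) recv 95: fwd; pos5(id74) recv 84: fwd; pos6(id71) recv 74: fwd; pos7(id63) recv 71: fwd; pos0(id66) recv 63: drop
Round 2: pos3(id95) recv 67: drop; pos5(id74) recv 95: fwd; pos6(id71) recv 84: fwd; pos7(id63) recv 74: fwd; pos0(id66) recv 71: fwd
After round 2: 4 messages still in flight

Answer: 4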